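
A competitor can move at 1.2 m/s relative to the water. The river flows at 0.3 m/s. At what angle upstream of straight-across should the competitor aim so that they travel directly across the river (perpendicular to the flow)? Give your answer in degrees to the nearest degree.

To cancel the current, the upstream component of the competitor's velocity must equal the flow: 1.2 sin θ = 0.3.
sin θ = 0.3 / 1.2 = 0.2500.
θ = arcsin(0.2500) = 14.478°.

14°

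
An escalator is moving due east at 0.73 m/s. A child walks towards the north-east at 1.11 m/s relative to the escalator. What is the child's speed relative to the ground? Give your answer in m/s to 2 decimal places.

Taking east as x and north as y: escalator velocity = (0.730, 0.000) m/s; child velocity relative to escalator = (0.785, 0.785) m/s.
Velocity relative to ground = (0.730, 0.000) + (0.785, 0.785) = (1.515, 0.785) m/s.
Speed = |(1.515, 0.785)| = 1.706 m/s.

1.71 m/s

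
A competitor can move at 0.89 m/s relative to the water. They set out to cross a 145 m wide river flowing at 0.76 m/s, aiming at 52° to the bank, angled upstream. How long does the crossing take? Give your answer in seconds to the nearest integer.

The component of the competitor's velocity perpendicular to the bank is 0.89 × sin 52° = 0.701 m/s.
The current is parallel to the bank, so it does not affect the crossing time.
Time = 145 / 0.701 = 206.750 s.

207 s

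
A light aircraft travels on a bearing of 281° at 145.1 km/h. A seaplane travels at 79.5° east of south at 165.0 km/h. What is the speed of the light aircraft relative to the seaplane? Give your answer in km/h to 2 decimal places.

Taking east as x and north as y: light aircraft velocity = (-142.434, 27.686) km/h; seaplane velocity = (162.237, -30.069) km/h.
Velocity of light aircraft relative to seaplane = (-142.434, 27.686) − (162.237, -30.069) = (-304.671, 57.755) km/h.
Magnitude = |(-304.671, 57.755)| = 310.097 km/h.

310.10 km/h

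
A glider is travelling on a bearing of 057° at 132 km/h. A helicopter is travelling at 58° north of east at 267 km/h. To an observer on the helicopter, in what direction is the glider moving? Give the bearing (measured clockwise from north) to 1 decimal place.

Taking east as x and north as y: glider velocity = (110.705, 71.892) km/h; helicopter velocity = (141.488, 226.429) km/h.
Velocity of glider relative to helicopter = (110.705, 71.892) − (141.488, 226.429) = (-30.784, -154.536) km/h.
Bearing = atan2(-30.78, -154.54) = 191.27° clockwise from north.

191.3°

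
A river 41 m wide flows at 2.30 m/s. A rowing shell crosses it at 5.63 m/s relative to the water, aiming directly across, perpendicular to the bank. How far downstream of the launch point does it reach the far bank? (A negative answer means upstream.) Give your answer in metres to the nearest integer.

Perpendicular speed = 5.630 m/s; crossing time = 41 / 5.630 = 7.282 s.
Net downstream speed = 2.300 m/s.
Drift = 2.300 × 7.282 = 16.750 m (downstream).

17 m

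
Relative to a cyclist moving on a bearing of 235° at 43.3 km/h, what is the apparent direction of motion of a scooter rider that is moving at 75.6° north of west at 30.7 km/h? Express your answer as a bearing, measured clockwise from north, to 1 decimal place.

Taking east as x and north as y: scooter rider velocity = (-7.635, 29.736) km/h; cyclist velocity = (-35.469, -24.836) km/h.
Velocity of scooter rider relative to cyclist = (-7.635, 29.736) − (-35.469, -24.836) = (27.835, 54.571) km/h.
Bearing = atan2(27.83, 54.57) = 27.02° clockwise from north.

027.0°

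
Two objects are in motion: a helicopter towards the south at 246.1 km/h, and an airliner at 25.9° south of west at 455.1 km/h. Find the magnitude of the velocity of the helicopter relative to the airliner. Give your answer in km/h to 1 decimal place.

412.1 km/h

Taking east as x and north as y: helicopter velocity = (0.000, -246.100) km/h; airliner velocity = (-409.389, -198.788) km/h.
Velocity of helicopter relative to airliner = (0.000, -246.100) − (-409.389, -198.788) = (409.389, -47.312) km/h.
Magnitude = |(409.389, -47.312)| = 412.113 km/h.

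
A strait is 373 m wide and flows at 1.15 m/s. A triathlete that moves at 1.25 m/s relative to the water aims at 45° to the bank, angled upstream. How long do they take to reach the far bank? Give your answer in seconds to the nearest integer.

The component of the triathlete's velocity perpendicular to the bank is 1.25 × sin 45° = 0.884 m/s.
The flow acts along the bank and has no component across it.
Time = 373 / 0.884 = 422.001 s.

422 s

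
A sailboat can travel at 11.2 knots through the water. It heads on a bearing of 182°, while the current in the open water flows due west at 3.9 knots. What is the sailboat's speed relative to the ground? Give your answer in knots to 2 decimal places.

Taking east as x and north as y: velocity relative to the water = (-0.391, -11.193) knots; the water relative to ground = (-3.900, 0.000) knots.
Velocity relative to ground = (-0.391, -11.193) + (-3.900, 0.000) = (-4.291, -11.193) knots.
Speed = |(-4.291, -11.193)| = 11.987 knots.

11.99 knots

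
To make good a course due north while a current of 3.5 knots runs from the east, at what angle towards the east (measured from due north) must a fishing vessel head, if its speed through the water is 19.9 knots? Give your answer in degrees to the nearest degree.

The current pushes perpendicular to the desired track; the heading must have a component into the current equal to 3.5 knots: 19.9 sin θ = 3.5.
sin θ = 0.1759, so θ = 10.130°.

10°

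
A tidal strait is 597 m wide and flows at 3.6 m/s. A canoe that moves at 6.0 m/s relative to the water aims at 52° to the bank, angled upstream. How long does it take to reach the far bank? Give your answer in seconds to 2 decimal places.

126.27 s

The component of the canoe's velocity perpendicular to the bank is 6.0 × sin 52° = 4.728 m/s.
The flow acts along the bank and has no component across it.
Time = 597 / 4.728 = 126.267 s.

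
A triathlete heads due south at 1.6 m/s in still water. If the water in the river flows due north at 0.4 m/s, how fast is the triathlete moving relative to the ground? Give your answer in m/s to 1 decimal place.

Taking east as x and north as y: velocity relative to the water = (0.000, -1.600) m/s; the water relative to ground = (0.000, 0.400) m/s.
Velocity relative to ground = (0.000, -1.600) + (0.000, 0.400) = (0.000, -1.200) m/s.
Speed = |(0.000, -1.200)| = 1.200 m/s.

1.2 m/s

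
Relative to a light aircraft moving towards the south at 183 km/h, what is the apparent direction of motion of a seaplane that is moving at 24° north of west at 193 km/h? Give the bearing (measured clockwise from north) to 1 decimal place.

Taking east as x and north as y: seaplane velocity = (-176.314, 78.500) km/h; light aircraft velocity = (0.000, -183.000) km/h.
Velocity of seaplane relative to light aircraft = (-176.314, 78.500) − (0.000, -183.000) = (-176.314, 261.500) km/h.
Bearing = atan2(-176.31, 261.50) = 326.01° clockwise from north.

326.0°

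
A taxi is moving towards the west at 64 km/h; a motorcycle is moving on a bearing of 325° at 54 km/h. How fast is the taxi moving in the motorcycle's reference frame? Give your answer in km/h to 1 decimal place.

Taking east as x and north as y: taxi velocity = (-64.000, 0.000) km/h; motorcycle velocity = (-30.973, 44.234) km/h.
Velocity of taxi relative to motorcycle = (-64.000, 0.000) − (-30.973, 44.234) = (-33.027, -44.234) km/h.
Magnitude = |(-33.027, -44.234)| = 55.204 km/h.

55.2 km/h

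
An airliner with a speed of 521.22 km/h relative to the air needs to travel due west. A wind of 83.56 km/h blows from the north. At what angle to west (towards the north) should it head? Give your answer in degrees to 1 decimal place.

9.2°

The wind pushes perpendicular to the desired track; the heading must have a component into the wind equal to 83.56 km/h: 521.22 sin θ = 83.56.
sin θ = 0.1603, so θ = 9.225°.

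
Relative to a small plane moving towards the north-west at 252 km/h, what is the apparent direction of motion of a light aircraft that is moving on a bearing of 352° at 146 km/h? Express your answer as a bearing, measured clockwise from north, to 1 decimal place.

102.0°

Taking east as x and north as y: light aircraft velocity = (-20.319, 144.579) km/h; small plane velocity = (-178.191, 178.191) km/h.
Velocity of light aircraft relative to small plane = (-20.319, 144.579) − (-178.191, 178.191) = (157.872, -33.612) km/h.
Bearing = atan2(157.87, -33.61) = 102.02° clockwise from north.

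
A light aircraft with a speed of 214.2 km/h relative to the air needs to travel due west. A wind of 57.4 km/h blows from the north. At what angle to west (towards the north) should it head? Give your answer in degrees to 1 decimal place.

15.5°

The wind pushes perpendicular to the desired track; the heading must have a component into the wind equal to 57.4 km/h: 214.2 sin θ = 57.4.
sin θ = 0.2680, so θ = 15.544°.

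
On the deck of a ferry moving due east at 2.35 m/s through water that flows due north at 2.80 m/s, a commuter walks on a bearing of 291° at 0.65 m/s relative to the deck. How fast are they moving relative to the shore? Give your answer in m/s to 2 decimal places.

In east/north components (m/s): commuter relative to ferry = (-0.607, 0.233); ferry relative to water = (2.350, 0.000); water relative to ground = (0.000, 2.800).
Sum = (1.743, 3.033) m/s.
Speed = |(1.743, 3.033)| = 3.498 m/s.

3.50 m/s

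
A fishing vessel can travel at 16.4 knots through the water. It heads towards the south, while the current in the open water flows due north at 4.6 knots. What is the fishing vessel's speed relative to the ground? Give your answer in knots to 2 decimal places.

11.80 knots

Taking east as x and north as y: velocity relative to the water = (0.000, -16.400) knots; the water relative to ground = (0.000, 4.600) knots.
Velocity relative to ground = (0.000, -16.400) + (0.000, 4.600) = (0.000, -11.800) knots.
Speed = |(0.000, -11.800)| = 11.800 knots.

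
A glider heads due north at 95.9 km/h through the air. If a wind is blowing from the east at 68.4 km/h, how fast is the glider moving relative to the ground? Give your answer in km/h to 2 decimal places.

Taking east as x and north as y: velocity relative to the air = (0.000, 95.900) km/h; the air relative to ground = (-68.400, 0.000) km/h.
Velocity relative to ground = (0.000, 95.900) + (-68.400, 0.000) = (-68.400, 95.900) km/h.
Speed = |(-68.400, 95.900)| = 117.794 km/h.

117.79 km/h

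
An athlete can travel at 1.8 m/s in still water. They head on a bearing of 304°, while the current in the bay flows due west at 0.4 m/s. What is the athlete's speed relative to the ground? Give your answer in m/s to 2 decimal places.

Taking east as x and north as y: velocity relative to the water = (-1.492, 1.007) m/s; the water relative to ground = (-0.400, 0.000) m/s.
Velocity relative to ground = (-1.492, 1.007) + (-0.400, 0.000) = (-1.892, 1.007) m/s.
Speed = |(-1.892, 1.007)| = 2.143 m/s.

2.14 m/s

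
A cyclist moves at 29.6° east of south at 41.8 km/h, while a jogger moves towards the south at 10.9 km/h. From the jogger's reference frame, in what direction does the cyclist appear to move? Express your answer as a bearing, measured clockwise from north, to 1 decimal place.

140.9°

Taking east as x and north as y: cyclist velocity = (20.647, -36.345) km/h; jogger velocity = (0.000, -10.900) km/h.
Velocity of cyclist relative to jogger = (20.647, -36.345) − (0.000, -10.900) = (20.647, -25.445) km/h.
Bearing = atan2(20.65, -25.44) = 140.94° clockwise from north.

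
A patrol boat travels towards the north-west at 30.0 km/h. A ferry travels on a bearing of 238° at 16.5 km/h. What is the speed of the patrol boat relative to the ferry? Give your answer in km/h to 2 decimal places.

Taking east as x and north as y: patrol boat velocity = (-21.213, 21.213) km/h; ferry velocity = (-13.993, -8.744) km/h.
Velocity of patrol boat relative to ferry = (-21.213, 21.213) − (-13.993, -8.744) = (-7.220, 29.957) km/h.
Magnitude = |(-7.220, 29.957)| = 30.815 km/h.

30.81 km/h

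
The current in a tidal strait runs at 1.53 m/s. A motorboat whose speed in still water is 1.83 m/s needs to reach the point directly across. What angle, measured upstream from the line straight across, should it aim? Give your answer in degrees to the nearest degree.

57°

To cancel the current, the upstream component of the motorboat's velocity must equal the flow: 1.83 sin θ = 1.53.
sin θ = 1.53 / 1.83 = 0.8361.
θ = arcsin(0.8361) = 56.727°.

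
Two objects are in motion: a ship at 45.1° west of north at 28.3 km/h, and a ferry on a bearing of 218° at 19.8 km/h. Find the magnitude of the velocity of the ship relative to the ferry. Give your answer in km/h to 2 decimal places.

36.44 km/h

Taking east as x and north as y: ship velocity = (-20.046, 19.976) km/h; ferry velocity = (-12.190, -15.603) km/h.
Velocity of ship relative to ferry = (-20.046, 19.976) − (-12.190, -15.603) = (-7.856, 35.579) km/h.
Magnitude = |(-7.856, 35.579)| = 36.436 km/h.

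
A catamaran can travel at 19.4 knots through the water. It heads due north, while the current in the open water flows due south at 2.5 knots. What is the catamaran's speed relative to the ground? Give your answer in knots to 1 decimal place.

Taking east as x and north as y: velocity relative to the water = (0.000, 19.400) knots; the water relative to ground = (0.000, -2.500) knots.
Velocity relative to ground = (0.000, 19.400) + (0.000, -2.500) = (0.000, 16.900) knots.
Speed = |(0.000, 16.900)| = 16.900 knots.

16.9 knots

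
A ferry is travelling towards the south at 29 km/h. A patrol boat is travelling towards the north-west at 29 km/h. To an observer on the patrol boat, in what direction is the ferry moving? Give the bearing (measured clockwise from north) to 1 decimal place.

157.5°

Taking east as x and north as y: ferry velocity = (0.000, -29.000) km/h; patrol boat velocity = (-20.506, 20.506) km/h.
Velocity of ferry relative to patrol boat = (0.000, -29.000) − (-20.506, 20.506) = (20.506, -49.506) km/h.
Bearing = atan2(20.51, -49.51) = 157.50° clockwise from north.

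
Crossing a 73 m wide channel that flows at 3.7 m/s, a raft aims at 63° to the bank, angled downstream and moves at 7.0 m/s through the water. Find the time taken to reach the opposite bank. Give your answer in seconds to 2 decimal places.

11.70 s

The component of the raft's velocity perpendicular to the bank is 7.0 × sin 63° = 6.237 m/s.
The flow acts along the bank and has no component across it.
Time = 73 / 6.237 = 11.704 s.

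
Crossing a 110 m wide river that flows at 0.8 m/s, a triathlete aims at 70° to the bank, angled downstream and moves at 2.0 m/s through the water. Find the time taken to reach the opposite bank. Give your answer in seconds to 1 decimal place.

The component of the triathlete's velocity perpendicular to the bank is 2.0 × sin 70° = 1.879 m/s.
The current is parallel to the bank, so it does not affect the crossing time.
Time = 110 / 1.879 = 58.530 s.

58.5 s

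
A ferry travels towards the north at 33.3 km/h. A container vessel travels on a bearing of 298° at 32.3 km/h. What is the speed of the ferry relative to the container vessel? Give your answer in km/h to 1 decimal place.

Taking east as x and north as y: ferry velocity = (0.000, 33.300) km/h; container vessel velocity = (-28.519, 15.164) km/h.
Velocity of ferry relative to container vessel = (0.000, 33.300) − (-28.519, 15.164) = (28.519, 18.136) km/h.
Magnitude = |(28.519, 18.136)| = 33.797 km/h.

33.8 km/h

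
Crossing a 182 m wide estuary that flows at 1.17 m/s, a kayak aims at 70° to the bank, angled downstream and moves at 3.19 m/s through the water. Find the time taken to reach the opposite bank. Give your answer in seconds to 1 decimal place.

The component of the kayak's velocity perpendicular to the bank is 3.19 × sin 70° = 2.998 m/s.
Only the cross-stream component determines the crossing time; the current contributes nothing perpendicular to the bank.
Time = 182 / 2.998 = 60.715 s.

60.7 s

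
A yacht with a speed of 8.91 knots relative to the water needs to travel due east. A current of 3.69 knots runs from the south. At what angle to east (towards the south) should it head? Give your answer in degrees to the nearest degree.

The current pushes perpendicular to the desired track; the heading must have a component into the current equal to 3.69 knots: 8.91 sin θ = 3.69.
sin θ = 0.4141, so θ = 24.465°.

24°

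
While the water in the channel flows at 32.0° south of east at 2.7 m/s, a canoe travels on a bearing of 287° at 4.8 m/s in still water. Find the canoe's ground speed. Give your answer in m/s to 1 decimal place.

2.3 m/s

Taking east as x and north as y: velocity relative to the water = (-4.590, 1.403) m/s; the water relative to ground = (2.290, -1.431) m/s.
Velocity relative to ground = (-4.590, 1.403) + (2.290, -1.431) = (-2.301, -0.027) m/s.
Speed = |(-2.301, -0.027)| = 2.301 m/s.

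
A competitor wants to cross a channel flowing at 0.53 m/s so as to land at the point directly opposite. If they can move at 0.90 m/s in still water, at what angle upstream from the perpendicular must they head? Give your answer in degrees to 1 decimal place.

36.1°

To cancel the current, the upstream component of the competitor's velocity must equal the flow: 0.90 sin θ = 0.53.
sin θ = 0.53 / 0.90 = 0.5889.
θ = arcsin(0.5889) = 36.078°.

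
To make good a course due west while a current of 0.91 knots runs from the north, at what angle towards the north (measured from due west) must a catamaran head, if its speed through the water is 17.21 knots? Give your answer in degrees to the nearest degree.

The current pushes perpendicular to the desired track; the heading must have a component into the current equal to 0.91 knots: 17.21 sin θ = 0.91.
sin θ = 0.0529, so θ = 3.031°.

3°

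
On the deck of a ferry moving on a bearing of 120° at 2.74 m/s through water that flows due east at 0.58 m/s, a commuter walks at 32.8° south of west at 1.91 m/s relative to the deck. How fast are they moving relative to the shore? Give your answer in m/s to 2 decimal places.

2.76 m/s

In east/north components (m/s): commuter relative to ferry = (-1.605, -1.035); ferry relative to water = (2.373, -1.370); water relative to ground = (0.580, 0.000).
Sum = (1.347, -2.405) m/s.
Speed = |(1.347, -2.405)| = 2.756 m/s.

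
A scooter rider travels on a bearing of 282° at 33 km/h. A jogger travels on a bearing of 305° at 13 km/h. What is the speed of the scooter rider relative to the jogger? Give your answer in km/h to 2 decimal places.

21.64 km/h

Taking east as x and north as y: scooter rider velocity = (-32.279, 6.861) km/h; jogger velocity = (-10.649, 7.456) km/h.
Velocity of scooter rider relative to jogger = (-32.279, 6.861) − (-10.649, 7.456) = (-21.630, -0.595) km/h.
Magnitude = |(-21.630, -0.595)| = 21.638 km/h.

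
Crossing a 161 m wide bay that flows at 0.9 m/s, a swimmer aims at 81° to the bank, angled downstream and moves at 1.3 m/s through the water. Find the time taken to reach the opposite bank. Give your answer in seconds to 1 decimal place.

125.4 s

The component of the swimmer's velocity perpendicular to the bank is 1.3 × sin 81° = 1.284 m/s.
The flow acts along the bank and has no component across it.
Time = 161 / 1.284 = 125.390 s.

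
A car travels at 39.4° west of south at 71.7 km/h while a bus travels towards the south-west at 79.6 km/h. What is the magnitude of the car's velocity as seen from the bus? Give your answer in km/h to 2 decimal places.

10.81 km/h

Taking east as x and north as y: car velocity = (-45.510, -55.405) km/h; bus velocity = (-56.286, -56.286) km/h.
Velocity of car relative to bus = (-45.510, -55.405) − (-56.286, -56.286) = (10.776, 0.881) km/h.
Magnitude = |(10.776, 0.881)| = 10.811 km/h.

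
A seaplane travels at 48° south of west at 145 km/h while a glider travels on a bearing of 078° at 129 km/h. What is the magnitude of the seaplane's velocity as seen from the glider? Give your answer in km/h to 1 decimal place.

260.6 km/h

Taking east as x and north as y: seaplane velocity = (-97.024, -107.756) km/h; glider velocity = (126.181, 26.821) km/h.
Velocity of seaplane relative to glider = (-97.024, -107.756) − (126.181, 26.821) = (-223.205, -134.577) km/h.
Magnitude = |(-223.205, -134.577)| = 260.636 km/h.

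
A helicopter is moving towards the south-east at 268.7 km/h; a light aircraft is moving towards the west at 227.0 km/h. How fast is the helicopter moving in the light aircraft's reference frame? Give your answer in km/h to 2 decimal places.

Taking east as x and north as y: helicopter velocity = (190.000, -190.000) km/h; light aircraft velocity = (-227.000, 0.000) km/h.
Velocity of helicopter relative to light aircraft = (190.000, -190.000) − (-227.000, 0.000) = (417.000, -190.000) km/h.
Magnitude = |(417.000, -190.000)| = 458.245 km/h.

458.25 km/h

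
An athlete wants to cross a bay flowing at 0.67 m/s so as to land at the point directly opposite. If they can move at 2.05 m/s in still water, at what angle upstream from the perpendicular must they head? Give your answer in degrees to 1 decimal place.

To cancel the current, the upstream component of the athlete's velocity must equal the flow: 2.05 sin θ = 0.67.
sin θ = 0.67 / 2.05 = 0.3268.
θ = arcsin(0.3268) = 19.076°.

19.1°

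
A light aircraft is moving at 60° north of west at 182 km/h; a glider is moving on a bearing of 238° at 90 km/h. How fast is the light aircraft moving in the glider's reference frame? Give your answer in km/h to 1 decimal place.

Taking east as x and north as y: light aircraft velocity = (-91.000, 157.617) km/h; glider velocity = (-76.324, -47.693) km/h.
Velocity of light aircraft relative to glider = (-91.000, 157.617) − (-76.324, -47.693) = (-14.676, 205.309) km/h.
Magnitude = |(-14.676, 205.309)| = 205.833 km/h.

205.8 km/h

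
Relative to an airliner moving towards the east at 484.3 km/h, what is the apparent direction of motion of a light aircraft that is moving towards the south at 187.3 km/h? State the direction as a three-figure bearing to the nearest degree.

Taking east as x and north as y: light aircraft velocity = (0.000, -187.300) km/h; airliner velocity = (484.300, 0.000) km/h.
Velocity of light aircraft relative to airliner = (0.000, -187.300) − (484.300, 0.000) = (-484.300, -187.300) km/h.
Bearing = atan2(-484.30, -187.30) = 248.86° clockwise from north.

249°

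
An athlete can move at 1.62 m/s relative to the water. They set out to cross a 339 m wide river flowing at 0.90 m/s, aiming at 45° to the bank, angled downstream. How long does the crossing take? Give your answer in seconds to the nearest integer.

296 s

The component of the athlete's velocity perpendicular to the bank is 1.62 × sin 45° = 1.146 m/s.
The flow acts along the bank and has no component across it.
Time = 339 / 1.146 = 295.937 s.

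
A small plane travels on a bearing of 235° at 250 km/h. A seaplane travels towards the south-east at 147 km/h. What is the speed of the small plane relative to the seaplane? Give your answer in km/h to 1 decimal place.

311.2 km/h

Taking east as x and north as y: small plane velocity = (-204.788, -143.394) km/h; seaplane velocity = (103.945, -103.945) km/h.
Velocity of small plane relative to seaplane = (-204.788, -143.394) − (103.945, -103.945) = (-308.733, -39.449) km/h.
Magnitude = |(-308.733, -39.449)| = 311.243 km/h.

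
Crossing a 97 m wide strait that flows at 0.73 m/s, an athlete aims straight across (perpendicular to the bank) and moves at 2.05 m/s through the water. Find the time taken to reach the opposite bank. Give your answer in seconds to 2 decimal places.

The component of the athlete's velocity perpendicular to the bank is 2.05 m/s.
The current is parallel to the bank, so it does not affect the crossing time.
Time = 97 / 2.050 = 47.317 s.

47.32 s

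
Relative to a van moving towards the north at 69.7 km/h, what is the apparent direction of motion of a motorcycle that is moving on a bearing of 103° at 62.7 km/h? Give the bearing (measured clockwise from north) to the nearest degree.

Taking east as x and north as y: motorcycle velocity = (61.093, -14.104) km/h; van velocity = (0.000, 69.700) km/h.
Velocity of motorcycle relative to van = (61.093, -14.104) − (0.000, 69.700) = (61.093, -83.804) km/h.
Bearing = atan2(61.09, -83.80) = 143.91° clockwise from north.

144°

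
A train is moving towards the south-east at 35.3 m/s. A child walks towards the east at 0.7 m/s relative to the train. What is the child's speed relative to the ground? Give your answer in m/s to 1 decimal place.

Taking east as x and north as y: train velocity = (24.961, -24.961) m/s; child velocity relative to train = (0.700, 0.000) m/s.
Velocity relative to ground = (24.961, -24.961) + (0.700, 0.000) = (25.661, -24.961) m/s.
Speed = |(25.661, -24.961)| = 35.798 m/s.

35.8 m/s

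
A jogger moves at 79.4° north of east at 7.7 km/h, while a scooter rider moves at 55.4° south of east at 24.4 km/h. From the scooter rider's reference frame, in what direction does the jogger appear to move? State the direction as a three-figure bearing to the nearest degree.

Taking east as x and north as y: jogger velocity = (1.416, 7.569) km/h; scooter rider velocity = (13.855, -20.085) km/h.
Velocity of jogger relative to scooter rider = (1.416, 7.569) − (13.855, -20.085) = (-12.439, 27.653) km/h.
Bearing = atan2(-12.44, 27.65) = 335.78° clockwise from north.

336°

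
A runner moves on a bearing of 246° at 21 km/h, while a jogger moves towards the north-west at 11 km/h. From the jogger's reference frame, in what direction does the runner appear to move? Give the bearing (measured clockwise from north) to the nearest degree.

Taking east as x and north as y: runner velocity = (-19.184, -8.541) km/h; jogger velocity = (-7.778, 7.778) km/h.
Velocity of runner relative to jogger = (-19.184, -8.541) − (-7.778, 7.778) = (-11.406, -16.320) km/h.
Bearing = atan2(-11.41, -16.32) = 214.95° clockwise from north.

215°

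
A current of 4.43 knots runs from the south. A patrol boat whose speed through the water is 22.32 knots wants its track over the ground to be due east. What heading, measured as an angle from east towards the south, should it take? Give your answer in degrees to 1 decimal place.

The current pushes perpendicular to the desired track; the heading must have a component into the current equal to 4.43 knots: 22.32 sin θ = 4.43.
sin θ = 0.1985, so θ = 11.448°.

11.4°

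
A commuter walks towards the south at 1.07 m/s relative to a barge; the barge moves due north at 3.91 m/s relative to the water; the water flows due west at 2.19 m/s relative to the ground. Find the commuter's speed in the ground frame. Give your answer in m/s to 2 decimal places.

3.59 m/s

In east/north components (m/s): commuter relative to barge = (0.000, -1.070); barge relative to water = (0.000, 3.910); water relative to ground = (-2.190, 0.000).
Sum = (-2.190, 2.840) m/s.
Speed = |(-2.190, 2.840)| = 3.586 m/s.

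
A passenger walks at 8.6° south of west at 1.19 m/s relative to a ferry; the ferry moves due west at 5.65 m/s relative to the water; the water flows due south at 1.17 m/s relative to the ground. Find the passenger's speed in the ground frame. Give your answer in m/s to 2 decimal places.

In east/north components (m/s): passenger relative to ferry = (-1.177, -0.178); ferry relative to water = (-5.650, 0.000); water relative to ground = (0.000, -1.170).
Sum = (-6.827, -1.348) m/s.
Speed = |(-6.827, -1.348)| = 6.958 m/s.

6.96 m/s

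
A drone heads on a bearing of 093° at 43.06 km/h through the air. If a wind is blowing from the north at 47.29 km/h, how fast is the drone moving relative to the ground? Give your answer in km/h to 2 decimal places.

65.60 km/h

Taking east as x and north as y: velocity relative to the air = (43.001, -2.254) km/h; the air relative to ground = (0.000, -47.290) km/h.
Velocity relative to ground = (43.001, -2.254) + (0.000, -47.290) = (43.001, -49.544) km/h.
Speed = |(43.001, -49.544)| = 65.602 km/h.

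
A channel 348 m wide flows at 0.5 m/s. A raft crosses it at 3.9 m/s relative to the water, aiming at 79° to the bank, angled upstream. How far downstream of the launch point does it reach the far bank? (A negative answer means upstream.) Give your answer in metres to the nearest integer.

-22 m

Perpendicular speed = 3.828 m/s; crossing time = 348 / 3.828 = 90.901 s.
Net downstream speed = -0.244 m/s.
Drift = -0.244 × 90.901 = -22.194 m (upstream).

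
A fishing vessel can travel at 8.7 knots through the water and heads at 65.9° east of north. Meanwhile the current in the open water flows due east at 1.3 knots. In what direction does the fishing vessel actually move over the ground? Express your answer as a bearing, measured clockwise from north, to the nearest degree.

Taking east as x and north as y: velocity relative to the water = (7.942, 3.552) knots; the water relative to ground = (1.300, 0.000) knots.
Velocity relative to ground = (7.942, 3.552) + (1.300, 0.000) = (9.242, 3.552) knots.
Bearing = atan2(9.24, 3.55) = 68.97° clockwise from north.

069°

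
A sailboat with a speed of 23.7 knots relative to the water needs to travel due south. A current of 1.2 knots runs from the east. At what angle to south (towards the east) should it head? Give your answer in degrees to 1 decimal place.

2.9°

The current pushes perpendicular to the desired track; the heading must have a component into the current equal to 1.2 knots: 23.7 sin θ = 1.2.
sin θ = 0.0506, so θ = 2.902°.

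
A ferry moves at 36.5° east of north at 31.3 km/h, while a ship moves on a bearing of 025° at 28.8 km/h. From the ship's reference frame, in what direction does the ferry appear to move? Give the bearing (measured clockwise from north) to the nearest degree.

Taking east as x and north as y: ferry velocity = (18.618, 25.161) km/h; ship velocity = (12.171, 26.102) km/h.
Velocity of ferry relative to ship = (18.618, 25.161) − (12.171, 26.102) = (6.447, -0.941) km/h.
Bearing = atan2(6.45, -0.94) = 98.30° clockwise from north.

098°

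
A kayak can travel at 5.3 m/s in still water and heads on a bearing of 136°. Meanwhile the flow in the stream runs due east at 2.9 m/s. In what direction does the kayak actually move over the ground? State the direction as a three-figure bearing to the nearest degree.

Taking east as x and north as y: velocity relative to the water = (3.682, -3.813) m/s; the water relative to ground = (2.900, 0.000) m/s.
Velocity relative to ground = (3.682, -3.813) + (2.900, 0.000) = (6.582, -3.813) m/s.
Bearing = atan2(6.58, -3.81) = 120.08° clockwise from north.

120°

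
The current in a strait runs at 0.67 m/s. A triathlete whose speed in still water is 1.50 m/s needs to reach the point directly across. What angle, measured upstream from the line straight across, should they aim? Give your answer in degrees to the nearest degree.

To cancel the current, the upstream component of the triathlete's velocity must equal the flow: 1.50 sin θ = 0.67.
sin θ = 0.67 / 1.50 = 0.4467.
θ = arcsin(0.4467) = 26.530°.

27°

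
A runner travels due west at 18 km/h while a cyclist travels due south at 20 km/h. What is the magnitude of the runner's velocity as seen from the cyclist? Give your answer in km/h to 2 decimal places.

26.91 km/h

Taking east as x and north as y: runner velocity = (-18.000, 0.000) km/h; cyclist velocity = (0.000, -20.000) km/h.
Velocity of runner relative to cyclist = (-18.000, 0.000) − (0.000, -20.000) = (-18.000, 20.000) km/h.
Magnitude = |(-18.000, 20.000)| = 26.907 km/h.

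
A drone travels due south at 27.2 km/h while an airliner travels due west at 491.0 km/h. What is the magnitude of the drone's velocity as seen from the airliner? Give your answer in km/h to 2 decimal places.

Taking east as x and north as y: drone velocity = (0.000, -27.200) km/h; airliner velocity = (-491.000, 0.000) km/h.
Velocity of drone relative to airliner = (0.000, -27.200) − (-491.000, 0.000) = (491.000, -27.200) km/h.
Magnitude = |(491.000, -27.200)| = 491.753 km/h.

491.75 km/h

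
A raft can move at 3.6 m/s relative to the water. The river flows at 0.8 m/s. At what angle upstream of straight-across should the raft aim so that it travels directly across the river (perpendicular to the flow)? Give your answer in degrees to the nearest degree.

To cancel the current, the upstream component of the raft's velocity must equal the flow: 3.6 sin θ = 0.8.
sin θ = 0.8 / 3.6 = 0.2222.
θ = arcsin(0.2222) = 12.840°.

13°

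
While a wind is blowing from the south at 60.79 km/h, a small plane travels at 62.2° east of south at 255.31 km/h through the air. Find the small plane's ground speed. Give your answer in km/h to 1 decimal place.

233.2 km/h

Taking east as x and north as y: velocity relative to the air = (225.842, -119.073) km/h; the air relative to ground = (0.000, 60.790) km/h.
Velocity relative to ground = (225.842, -119.073) + (0.000, 60.790) = (225.842, -58.283) km/h.
Speed = |(225.842, -58.283)| = 233.242 km/h.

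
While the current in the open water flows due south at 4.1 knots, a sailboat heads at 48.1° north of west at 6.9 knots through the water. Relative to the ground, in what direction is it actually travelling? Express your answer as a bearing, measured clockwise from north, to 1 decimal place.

282.7°

Taking east as x and north as y: velocity relative to the water = (-4.608, 5.136) knots; the water relative to ground = (0.000, -4.100) knots.
Velocity relative to ground = (-4.608, 5.136) + (0.000, -4.100) = (-4.608, 1.036) knots.
Bearing = atan2(-4.61, 1.04) = 282.67° clockwise from north.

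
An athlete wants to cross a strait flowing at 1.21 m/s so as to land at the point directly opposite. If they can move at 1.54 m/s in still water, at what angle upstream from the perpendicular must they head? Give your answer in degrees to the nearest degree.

To cancel the current, the upstream component of the athlete's velocity must equal the flow: 1.54 sin θ = 1.21.
sin θ = 1.21 / 1.54 = 0.7857.
θ = arcsin(0.7857) = 51.787°.

52°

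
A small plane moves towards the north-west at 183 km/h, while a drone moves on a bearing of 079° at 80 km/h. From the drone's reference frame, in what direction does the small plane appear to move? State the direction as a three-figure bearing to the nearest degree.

299°

Taking east as x and north as y: small plane velocity = (-129.401, 129.401) km/h; drone velocity = (78.530, 15.265) km/h.
Velocity of small plane relative to drone = (-129.401, 129.401) − (78.530, 15.265) = (-207.931, 114.136) km/h.
Bearing = atan2(-207.93, 114.14) = 298.76° clockwise from north.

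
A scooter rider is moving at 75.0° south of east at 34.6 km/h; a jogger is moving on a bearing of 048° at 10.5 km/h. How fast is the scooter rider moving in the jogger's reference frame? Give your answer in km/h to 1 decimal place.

40.5 km/h

Taking east as x and north as y: scooter rider velocity = (8.955, -33.421) km/h; jogger velocity = (7.803, 7.026) km/h.
Velocity of scooter rider relative to jogger = (8.955, -33.421) − (7.803, 7.026) = (1.152, -40.447) km/h.
Magnitude = |(1.152, -40.447)| = 40.463 km/h.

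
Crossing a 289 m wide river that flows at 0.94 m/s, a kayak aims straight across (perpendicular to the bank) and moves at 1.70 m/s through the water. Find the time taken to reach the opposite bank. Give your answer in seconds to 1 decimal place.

170.0 s

The component of the kayak's velocity perpendicular to the bank is 1.70 m/s.
Only the cross-stream component determines the crossing time; the current contributes nothing perpendicular to the bank.
Time = 289 / 1.700 = 170.000 s.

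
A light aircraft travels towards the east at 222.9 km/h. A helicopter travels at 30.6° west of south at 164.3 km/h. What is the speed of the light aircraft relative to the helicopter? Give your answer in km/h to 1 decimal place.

337.6 km/h

Taking east as x and north as y: light aircraft velocity = (222.900, 0.000) km/h; helicopter velocity = (-83.636, -141.420) km/h.
Velocity of light aircraft relative to helicopter = (222.900, 0.000) − (-83.636, -141.420) = (306.536, 141.420) km/h.
Magnitude = |(306.536, 141.420)| = 337.585 km/h.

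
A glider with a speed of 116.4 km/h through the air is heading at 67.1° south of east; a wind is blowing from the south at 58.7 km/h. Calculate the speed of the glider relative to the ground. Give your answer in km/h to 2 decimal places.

Taking east as x and north as y: velocity relative to the air = (45.294, -107.226) km/h; the air relative to ground = (0.000, 58.700) km/h.
Velocity relative to ground = (45.294, -107.226) + (0.000, 58.700) = (45.294, -48.526) km/h.
Speed = |(45.294, -48.526)| = 66.380 km/h.

66.38 km/h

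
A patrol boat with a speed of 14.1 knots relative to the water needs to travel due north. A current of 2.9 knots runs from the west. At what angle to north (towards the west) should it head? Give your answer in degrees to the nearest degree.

The current pushes perpendicular to the desired track; the heading must have a component into the current equal to 2.9 knots: 14.1 sin θ = 2.9.
sin θ = 0.2057, so θ = 11.869°.

12°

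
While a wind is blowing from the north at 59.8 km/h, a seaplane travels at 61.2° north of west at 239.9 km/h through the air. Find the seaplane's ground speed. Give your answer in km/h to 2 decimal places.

189.70 km/h

Taking east as x and north as y: velocity relative to the air = (-115.573, 210.226) km/h; the air relative to ground = (0.000, -59.800) km/h.
Velocity relative to ground = (-115.573, 210.226) + (0.000, -59.800) = (-115.573, 150.426) km/h.
Speed = |(-115.573, 150.426)| = 189.697 km/h.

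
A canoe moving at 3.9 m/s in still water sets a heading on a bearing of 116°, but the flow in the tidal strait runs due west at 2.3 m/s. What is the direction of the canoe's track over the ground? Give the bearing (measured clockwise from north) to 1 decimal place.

Taking east as x and north as y: velocity relative to the water = (3.505, -1.710) m/s; the water relative to ground = (-2.300, 0.000) m/s.
Velocity relative to ground = (3.505, -1.710) + (-2.300, 0.000) = (1.205, -1.710) m/s.
Bearing = atan2(1.21, -1.71) = 144.82° clockwise from north.

144.8°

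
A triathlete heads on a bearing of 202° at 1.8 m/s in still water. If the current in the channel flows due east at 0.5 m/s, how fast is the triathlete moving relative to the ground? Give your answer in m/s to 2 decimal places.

Taking east as x and north as y: velocity relative to the water = (-0.674, -1.669) m/s; the water relative to ground = (0.500, 0.000) m/s.
Velocity relative to ground = (-0.674, -1.669) + (0.500, 0.000) = (-0.174, -1.669) m/s.
Speed = |(-0.174, -1.669)| = 1.678 m/s.

1.68 m/s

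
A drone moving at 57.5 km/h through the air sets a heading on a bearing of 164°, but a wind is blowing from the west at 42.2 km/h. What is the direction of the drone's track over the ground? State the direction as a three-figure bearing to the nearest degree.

Taking east as x and north as y: velocity relative to the air = (15.849, -55.273) km/h; the air relative to ground = (42.200, 0.000) km/h.
Velocity relative to ground = (15.849, -55.273) + (42.200, 0.000) = (58.049, -55.273) km/h.
Bearing = atan2(58.05, -55.27) = 133.60° clockwise from north.

134°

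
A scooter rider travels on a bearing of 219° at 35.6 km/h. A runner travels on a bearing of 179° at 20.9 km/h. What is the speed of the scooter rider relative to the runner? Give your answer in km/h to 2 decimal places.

Taking east as x and north as y: scooter rider velocity = (-22.404, -27.666) km/h; runner velocity = (0.365, -20.897) km/h.
Velocity of scooter rider relative to runner = (-22.404, -27.666) − (0.365, -20.897) = (-22.769, -6.770) km/h.
Magnitude = |(-22.769, -6.770)| = 23.754 km/h.

23.75 km/h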